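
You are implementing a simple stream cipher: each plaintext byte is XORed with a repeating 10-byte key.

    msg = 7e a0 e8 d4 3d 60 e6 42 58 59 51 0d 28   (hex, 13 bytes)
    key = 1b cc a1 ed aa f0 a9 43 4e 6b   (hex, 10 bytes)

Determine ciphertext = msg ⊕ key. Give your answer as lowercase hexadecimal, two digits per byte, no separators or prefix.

656c493997904f0116324ac189

The 10-byte key repeats, so the effective keystream is 1b cc a1 ed aa f0 a9 43 4e 6b 1b cc a1.
byte 0: 126 ⊕  27 = 101
byte 1: 160 ⊕ 204 = 108
byte 2: 232 ⊕ 161 =  73
byte 3: 212 ⊕ 237 =  57
byte 4:  61 ⊕ 170 = 151
byte 5:  96 ⊕ 240 = 144
byte 6: 230 ⊕ 169 =  79
byte 7:  66 ⊕  67 =   1
byte 8:  88 ⊕  78 =  22
byte 9:  89 ⊕ 107 =  50
byte 10:  81 ⊕  27 =  74
byte 11:  13 ⊕ 204 = 193
byte 12:  40 ⊕ 161 = 137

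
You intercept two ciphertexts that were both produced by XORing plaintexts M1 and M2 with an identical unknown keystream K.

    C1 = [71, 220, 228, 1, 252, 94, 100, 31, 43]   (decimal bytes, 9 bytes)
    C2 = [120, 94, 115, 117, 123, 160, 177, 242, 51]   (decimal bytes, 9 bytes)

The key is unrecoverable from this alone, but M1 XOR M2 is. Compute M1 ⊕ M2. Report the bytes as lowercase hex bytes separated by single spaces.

3f 82 97 74 87 fe d5 ed 18

C1 ⊕ C2 = (M1 ⊕ K) ⊕ (M2 ⊕ K) = M1 ⊕ M2 — the shared key cancels under XOR.
byte 0: 47 ⊕ 78 = 3f
byte 1: dc ⊕ 5e = 82
byte 2: e4 ⊕ 73 = 97
byte 3: 01 ⊕ 75 = 74
byte 4: fc ⊕ 7b = 87
byte 5: 5e ⊕ a0 = fe
byte 6: 64 ⊕ b1 = d5
byte 7: 1f ⊕ f2 = ed
byte 8: 2b ⊕ 33 = 18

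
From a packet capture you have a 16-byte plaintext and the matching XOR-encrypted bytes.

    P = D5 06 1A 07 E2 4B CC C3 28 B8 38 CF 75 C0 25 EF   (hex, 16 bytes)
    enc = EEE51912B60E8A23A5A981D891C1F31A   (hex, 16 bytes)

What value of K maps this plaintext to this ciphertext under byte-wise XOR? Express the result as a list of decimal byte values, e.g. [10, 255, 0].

[59, 227, 3, 21, 84, 69, 70, 224, 141, 17, 185, 23, 228, 1, 214, 245]

Since enc = P ⊕ K, XORing both sides with P gives K = P ⊕ enc.
11010101 ^ 11101110 = 00111011
00000110 ^ 11100101 = 11100011
00011010 ^ 00011001 = 00000011
00000111 ^ 00010010 = 00010101
11100010 ^ 10110110 = 01010100
01001011 ^ 00001110 = 01000101
11001100 ^ 10001010 = 01000110
11000011 ^ 00100011 = 11100000
00101000 ^ 10100101 = 10001101
10111000 ^ 10101001 = 00010001
00111000 ^ 10000001 = 10111001
11001111 ^ 11011000 = 00010111
01110101 ^ 10010001 = 11100100
11000000 ^ 11000001 = 00000001
00100101 ^ 11110011 = 11010110
11101111 ^ 00011010 = 11110101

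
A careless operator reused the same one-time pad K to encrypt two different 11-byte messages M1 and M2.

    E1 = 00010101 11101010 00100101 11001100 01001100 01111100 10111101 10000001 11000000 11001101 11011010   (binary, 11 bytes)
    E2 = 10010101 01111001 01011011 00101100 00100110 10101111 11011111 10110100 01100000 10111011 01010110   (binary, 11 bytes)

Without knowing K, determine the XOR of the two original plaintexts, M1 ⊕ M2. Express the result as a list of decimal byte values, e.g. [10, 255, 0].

[128, 147, 126, 224, 106, 211, 98, 53, 160, 118, 140]

E1 ⊕ E2 = (M1 ⊕ K) ⊕ (M2 ⊕ K) = M1 ⊕ M2 — the shared key cancels under XOR.
byte 0: 15 XOR 95 = 80
byte 1: ea XOR 79 = 93
byte 2: 25 XOR 5b = 7e
byte 3: cc XOR 2c = e0
byte 4: 4c XOR 26 = 6a
byte 5: 7c XOR af = d3
byte 6: bd XOR df = 62
byte 7: 81 XOR b4 = 35
byte 8: c0 XOR 60 = a0
byte 9: cd XOR bb = 76
byte 10: da XOR 56 = 8c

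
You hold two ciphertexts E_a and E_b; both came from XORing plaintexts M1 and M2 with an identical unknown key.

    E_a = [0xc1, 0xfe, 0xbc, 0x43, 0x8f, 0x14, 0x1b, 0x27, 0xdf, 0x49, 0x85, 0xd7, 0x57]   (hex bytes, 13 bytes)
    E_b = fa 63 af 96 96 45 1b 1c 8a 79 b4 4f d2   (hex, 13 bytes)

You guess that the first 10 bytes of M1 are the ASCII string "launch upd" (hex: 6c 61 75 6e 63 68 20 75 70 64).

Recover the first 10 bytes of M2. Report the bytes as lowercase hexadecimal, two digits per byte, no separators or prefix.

57fc66bb7a39204e2554

First, E_a ⊕ E_b = (M1 ⊕ K) ⊕ (M2 ⊕ K) = M1 ⊕ M2, so the key drops out. Then M2 = (M1 ⊕ M2) ⊕ M1 over the first 10 bytes.
byte 0: (c1 ^ fa) ^ 6c = 3b ^ 6c = 57
byte 1: (fe ^ 63) ^ 61 = 9d ^ 61 = fc
byte 2: (bc ^ af) ^ 75 = 13 ^ 75 = 66
byte 3: (43 ^ 96) ^ 6e = d5 ^ 6e = bb
byte 4: (8f ^ 96) ^ 63 = 19 ^ 63 = 7a
byte 5: (14 ^ 45) ^ 68 = 51 ^ 68 = 39
byte 6: (1b ^ 1b) ^ 20 = 00 ^ 20 = 20
byte 7: (27 ^ 1c) ^ 75 = 3b ^ 75 = 4e
byte 8: (df ^ 8a) ^ 70 = 55 ^ 70 = 25
byte 9: (49 ^ 79) ^ 64 = 30 ^ 64 = 54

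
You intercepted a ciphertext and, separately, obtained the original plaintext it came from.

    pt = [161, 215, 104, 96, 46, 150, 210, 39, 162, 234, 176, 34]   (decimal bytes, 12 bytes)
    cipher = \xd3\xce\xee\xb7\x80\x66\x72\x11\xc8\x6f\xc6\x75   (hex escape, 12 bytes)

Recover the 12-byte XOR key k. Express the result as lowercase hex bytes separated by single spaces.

Since cipher = pt ⊕ k, XORing both sides with pt gives k = pt ⊕ cipher.
10100001 ⊕ 11010011 = 01110010
11010111 ⊕ 11001110 = 00011001
01101000 ⊕ 11101110 = 10000110
01100000 ⊕ 10110111 = 11010111
00101110 ⊕ 10000000 = 10101110
10010110 ⊕ 01100110 = 11110000
11010010 ⊕ 01110010 = 10100000
00100111 ⊕ 00010001 = 00110110
10100010 ⊕ 11001000 = 01101010
11101010 ⊕ 01101111 = 10000101
10110000 ⊕ 11000110 = 01110110
00100010 ⊕ 01110101 = 01010111

72 19 86 d7 ae f0 a0 36 6a 85 76 57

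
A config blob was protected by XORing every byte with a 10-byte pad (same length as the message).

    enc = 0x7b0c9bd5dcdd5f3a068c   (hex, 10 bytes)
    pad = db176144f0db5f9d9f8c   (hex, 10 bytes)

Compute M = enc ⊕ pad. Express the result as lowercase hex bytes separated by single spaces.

byte 0: 01111011 ^ 11011011 = 10100000
byte 1: 00001100 ^ 00010111 = 00011011
byte 2: 10011011 ^ 01100001 = 11111010
byte 3: 11010101 ^ 01000100 = 10010001
byte 4: 11011100 ^ 11110000 = 00101100
byte 5: 11011101 ^ 11011011 = 00000110
byte 6: 01011111 ^ 01011111 = 00000000
byte 7: 00111010 ^ 10011101 = 10100111
byte 8: 00000110 ^ 10011111 = 10011001
byte 9: 10001100 ^ 10001100 = 00000000

a0 1b fa 91 2c 06 00 a7 99 00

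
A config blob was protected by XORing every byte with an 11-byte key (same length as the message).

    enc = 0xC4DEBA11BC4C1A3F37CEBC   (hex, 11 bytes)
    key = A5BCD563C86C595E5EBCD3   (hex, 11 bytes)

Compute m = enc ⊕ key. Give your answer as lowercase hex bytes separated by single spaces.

61 62 6f 72 74 20 43 61 69 72 6f

c4 XOR a5 = 61
de XOR bc = 62
ba XOR d5 = 6f
11 XOR 63 = 72
bc XOR c8 = 74
4c XOR 6c = 20
1a XOR 59 = 43
3f XOR 5e = 61
37 XOR 5e = 69
ce XOR bc = 72
bc XOR d3 = 6f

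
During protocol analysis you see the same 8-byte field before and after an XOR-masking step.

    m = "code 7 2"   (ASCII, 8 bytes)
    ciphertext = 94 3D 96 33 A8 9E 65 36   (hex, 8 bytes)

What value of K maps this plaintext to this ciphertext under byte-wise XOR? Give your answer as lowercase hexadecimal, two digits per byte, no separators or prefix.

Since ciphertext = m ⊕ K, XORing both sides with m gives K = m ⊕ ciphertext.
63 ^ 94 = f7
6f ^ 3d = 52
64 ^ 96 = f2
65 ^ 33 = 56
20 ^ a8 = 88
37 ^ 9e = a9
20 ^ 65 = 45
32 ^ 36 = 04

f752f25688a94504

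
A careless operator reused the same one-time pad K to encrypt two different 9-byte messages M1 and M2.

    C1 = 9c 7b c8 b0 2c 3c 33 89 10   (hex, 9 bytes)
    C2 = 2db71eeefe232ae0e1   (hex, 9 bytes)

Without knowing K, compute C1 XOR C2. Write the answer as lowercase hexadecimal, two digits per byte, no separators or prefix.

b1ccd65ed21f1969f1

C1 ⊕ C2 = (M1 ⊕ K) ⊕ (M2 ⊕ K) = M1 ⊕ M2 — the shared key cancels under XOR.
9c XOR 2d = b1
7b XOR b7 = cc
c8 XOR 1e = d6
b0 XOR ee = 5e
2c XOR fe = d2
3c XOR 23 = 1f
33 XOR 2a = 19
89 XOR e0 = 69
10 XOR e1 = f1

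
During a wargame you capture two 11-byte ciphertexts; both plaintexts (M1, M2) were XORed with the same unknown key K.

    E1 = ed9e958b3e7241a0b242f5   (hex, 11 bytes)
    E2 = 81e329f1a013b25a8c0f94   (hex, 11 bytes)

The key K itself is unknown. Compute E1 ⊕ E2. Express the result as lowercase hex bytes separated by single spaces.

E1 ⊕ E2 = (M1 ⊕ K) ⊕ (M2 ⊕ K) = M1 ⊕ M2 — the shared key cancels under XOR.
11101101 XOR 10000001 = 01101100
10011110 XOR 11100011 = 01111101
10010101 XOR 00101001 = 10111100
10001011 XOR 11110001 = 01111010
00111110 XOR 10100000 = 10011110
01110010 XOR 00010011 = 01100001
01000001 XOR 10110010 = 11110011
10100000 XOR 01011010 = 11111010
10110010 XOR 10001100 = 00111110
01000010 XOR 00001111 = 01001101
11110101 XOR 10010100 = 01100001

6c 7d bc 7a 9e 61 f3 fa 3e 4d 61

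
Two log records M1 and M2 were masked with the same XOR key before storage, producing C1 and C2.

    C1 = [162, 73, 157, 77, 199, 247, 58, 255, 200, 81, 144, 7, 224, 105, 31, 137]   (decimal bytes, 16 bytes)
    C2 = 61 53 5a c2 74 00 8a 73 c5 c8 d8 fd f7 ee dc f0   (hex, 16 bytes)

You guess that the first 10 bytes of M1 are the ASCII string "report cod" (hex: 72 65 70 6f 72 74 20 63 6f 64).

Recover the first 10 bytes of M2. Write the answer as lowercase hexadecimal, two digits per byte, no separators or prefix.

b17fb7e0c18390ef62fd

First, C1 ⊕ C2 = (M1 ⊕ K) ⊕ (M2 ⊕ K) = M1 ⊕ M2, so the key drops out. Then M2 = (M1 ⊕ M2) ⊕ M1 over the first 10 bytes.
byte 0: (a2 ⊕ 61) ⊕ 72 = c3 ⊕ 72 = b1
byte 1: (49 ⊕ 53) ⊕ 65 = 1a ⊕ 65 = 7f
byte 2: (9d ⊕ 5a) ⊕ 70 = c7 ⊕ 70 = b7
byte 3: (4d ⊕ c2) ⊕ 6f = 8f ⊕ 6f = e0
byte 4: (c7 ⊕ 74) ⊕ 72 = b3 ⊕ 72 = c1
byte 5: (f7 ⊕ 00) ⊕ 74 = f7 ⊕ 74 = 83
byte 6: (3a ⊕ 8a) ⊕ 20 = b0 ⊕ 20 = 90
byte 7: (ff ⊕ 73) ⊕ 63 = 8c ⊕ 63 = ef
byte 8: (c8 ⊕ c5) ⊕ 6f = 0d ⊕ 6f = 62
byte 9: (51 ⊕ c8) ⊕ 64 = 99 ⊕ 64 = fd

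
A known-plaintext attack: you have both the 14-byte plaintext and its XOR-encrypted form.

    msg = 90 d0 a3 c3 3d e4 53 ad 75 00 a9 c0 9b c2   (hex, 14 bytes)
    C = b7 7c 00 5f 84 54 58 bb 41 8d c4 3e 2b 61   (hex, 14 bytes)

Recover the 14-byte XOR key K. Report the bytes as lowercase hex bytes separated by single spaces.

Since C = msg ⊕ K, XORing both sides with msg gives K = msg ⊕ C.
byte 0: 90 XOR b7 = 27
byte 1: d0 XOR 7c = ac
byte 2: a3 XOR 00 = a3
byte 3: c3 XOR 5f = 9c
byte 4: 3d XOR 84 = b9
byte 5: e4 XOR 54 = b0
byte 6: 53 XOR 58 = 0b
byte 7: ad XOR bb = 16
byte 8: 75 XOR 41 = 34
byte 9: 00 XOR 8d = 8d
byte 10: a9 XOR c4 = 6d
byte 11: c0 XOR 3e = fe
byte 12: 9b XOR 2b = b0
byte 13: c2 XOR 61 = a3

27 ac a3 9c b9 b0 0b 16 34 8d 6d fe b0 a3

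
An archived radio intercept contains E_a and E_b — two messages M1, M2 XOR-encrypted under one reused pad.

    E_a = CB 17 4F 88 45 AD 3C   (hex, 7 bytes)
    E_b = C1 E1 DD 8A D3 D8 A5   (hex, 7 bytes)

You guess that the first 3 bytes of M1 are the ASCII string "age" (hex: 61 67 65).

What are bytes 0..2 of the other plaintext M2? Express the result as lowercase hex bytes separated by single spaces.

First, E_a ⊕ E_b = (M1 ⊕ K) ⊕ (M2 ⊕ K) = M1 ⊕ M2, so the key drops out. Then M2 = (M1 ⊕ M2) ⊕ M1 over the first 3 bytes.
byte 0: (cb ^ c1) ^ 61 = 0a ^ 61 = 6b
byte 1: (17 ^ e1) ^ 67 = f6 ^ 67 = 91
byte 2: (4f ^ dd) ^ 65 = 92 ^ 65 = f7

6b 91 f7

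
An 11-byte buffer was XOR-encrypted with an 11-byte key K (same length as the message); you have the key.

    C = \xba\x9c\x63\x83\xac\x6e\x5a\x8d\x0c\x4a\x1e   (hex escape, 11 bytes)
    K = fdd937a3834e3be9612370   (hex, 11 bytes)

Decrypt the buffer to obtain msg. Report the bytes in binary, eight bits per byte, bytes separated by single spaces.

byte 0: 10111010 ⊕ 11111101 = 01000111
byte 1: 10011100 ⊕ 11011001 = 01000101
byte 2: 01100011 ⊕ 00110111 = 01010100
byte 3: 10000011 ⊕ 10100011 = 00100000
byte 4: 10101100 ⊕ 10000011 = 00101111
byte 5: 01101110 ⊕ 01001110 = 00100000
byte 6: 01011010 ⊕ 00111011 = 01100001
byte 7: 10001101 ⊕ 11101001 = 01100100
byte 8: 00001100 ⊕ 01100001 = 01101101
byte 9: 01001010 ⊕ 00100011 = 01101001
byte 10: 00011110 ⊕ 01110000 = 01101110

01000111 01000101 01010100 00100000 00101111 00100000 01100001 01100100 01101101 01101001 01101110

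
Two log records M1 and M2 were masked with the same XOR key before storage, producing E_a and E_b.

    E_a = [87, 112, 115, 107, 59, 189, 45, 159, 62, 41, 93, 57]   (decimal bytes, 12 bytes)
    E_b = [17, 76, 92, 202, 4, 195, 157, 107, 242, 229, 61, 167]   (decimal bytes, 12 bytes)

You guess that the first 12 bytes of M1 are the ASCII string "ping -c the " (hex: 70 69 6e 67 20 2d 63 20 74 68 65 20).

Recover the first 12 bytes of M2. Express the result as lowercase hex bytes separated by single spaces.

36 55 41 c6 1f 53 d3 d4 b8 a4 05 be

First, E_a ⊕ E_b = (M1 ⊕ K) ⊕ (M2 ⊕ K) = M1 ⊕ M2, so the key drops out. Then M2 = (M1 ⊕ M2) ⊕ M1 over the first 12 bytes.
byte 0: (57 ⊕ 11) ⊕ 70 = 46 ⊕ 70 = 36
byte 1: (70 ⊕ 4c) ⊕ 69 = 3c ⊕ 69 = 55
byte 2: (73 ⊕ 5c) ⊕ 6e = 2f ⊕ 6e = 41
byte 3: (6b ⊕ ca) ⊕ 67 = a1 ⊕ 67 = c6
byte 4: (3b ⊕ 04) ⊕ 20 = 3f ⊕ 20 = 1f
byte 5: (bd ⊕ c3) ⊕ 2d = 7e ⊕ 2d = 53
byte 6: (2d ⊕ 9d) ⊕ 63 = b0 ⊕ 63 = d3
byte 7: (9f ⊕ 6b) ⊕ 20 = f4 ⊕ 20 = d4
byte 8: (3e ⊕ f2) ⊕ 74 = cc ⊕ 74 = b8
byte 9: (29 ⊕ e5) ⊕ 68 = cc ⊕ 68 = a4
byte 10: (5d ⊕ 3d) ⊕ 65 = 60 ⊕ 65 = 05
byte 11: (39 ⊕ a7) ⊕ 20 = 9e ⊕ 20 = be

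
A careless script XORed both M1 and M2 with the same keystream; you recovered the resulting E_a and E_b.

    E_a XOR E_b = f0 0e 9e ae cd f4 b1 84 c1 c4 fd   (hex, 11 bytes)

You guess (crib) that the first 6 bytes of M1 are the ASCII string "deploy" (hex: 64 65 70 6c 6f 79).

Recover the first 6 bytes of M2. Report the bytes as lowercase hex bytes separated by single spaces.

94 6b ee c2 a2 8d

Since E_a ⊕ E_b = M1 ⊕ M2, XORing with the guessed M1 bytes yields the corresponding M2 bytes: M2 = (E_a ⊕ E_b) ⊕ M1.
byte 0: 240 xor 100 = 148
byte 1:  14 xor 101 = 107
byte 2: 158 xor 112 = 238
byte 3: 174 xor 108 = 194
byte 4: 205 xor 111 = 162
byte 5: 244 xor 121 = 141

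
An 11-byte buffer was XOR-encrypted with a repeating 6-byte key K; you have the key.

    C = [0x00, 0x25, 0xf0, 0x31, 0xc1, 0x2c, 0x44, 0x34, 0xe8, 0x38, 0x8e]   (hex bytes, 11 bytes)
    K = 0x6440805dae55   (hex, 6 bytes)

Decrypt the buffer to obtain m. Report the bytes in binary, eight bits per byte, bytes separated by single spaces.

The 6-byte key repeats, so the effective keystream is 64 40 80 5d ae 55 64 40 80 5d ae.
byte 0:   0 xor 100 = 100
byte 1:  37 xor  64 = 101
byte 2: 240 xor 128 = 112
byte 3:  49 xor  93 = 108
byte 4: 193 xor 174 = 111
byte 5:  44 xor  85 = 121
byte 6:  68 xor 100 =  32
byte 7:  52 xor  64 = 116
byte 8: 232 xor 128 = 104
byte 9:  56 xor  93 = 101
byte 10: 142 xor 174 =  32

01100100 01100101 01110000 01101100 01101111 01111001 00100000 01110100 01101000 01100101 00100000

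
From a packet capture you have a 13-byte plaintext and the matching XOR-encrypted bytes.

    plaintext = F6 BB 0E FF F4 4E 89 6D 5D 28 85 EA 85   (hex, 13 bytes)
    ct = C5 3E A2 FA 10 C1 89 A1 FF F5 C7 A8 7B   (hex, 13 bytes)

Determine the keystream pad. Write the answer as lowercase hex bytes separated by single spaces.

33 85 ac 05 e4 8f 00 cc a2 dd 42 42 fe

Since ct = plaintext ⊕ pad, XORing both sides with plaintext gives pad = plaintext ⊕ ct.
f6 ⊕ c5 = 33
bb ⊕ 3e = 85
0e ⊕ a2 = ac
ff ⊕ fa = 05
f4 ⊕ 10 = e4
4e ⊕ c1 = 8f
89 ⊕ 89 = 00
6d ⊕ a1 = cc
5d ⊕ ff = a2
28 ⊕ f5 = dd
85 ⊕ c7 = 42
ea ⊕ a8 = 42
85 ⊕ 7b = fe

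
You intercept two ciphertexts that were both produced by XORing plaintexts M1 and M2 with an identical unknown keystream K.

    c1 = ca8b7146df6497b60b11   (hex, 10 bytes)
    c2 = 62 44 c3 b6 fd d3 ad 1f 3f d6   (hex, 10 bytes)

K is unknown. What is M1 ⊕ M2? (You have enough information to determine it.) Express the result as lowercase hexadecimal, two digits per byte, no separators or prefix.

c1 ⊕ c2 = (M1 ⊕ K) ⊕ (M2 ⊕ K) = M1 ⊕ M2 — the shared key cancels under XOR.
byte 0: ca ^ 62 = a8
byte 1: 8b ^ 44 = cf
byte 2: 71 ^ c3 = b2
byte 3: 46 ^ b6 = f0
byte 4: df ^ fd = 22
byte 5: 64 ^ d3 = b7
byte 6: 97 ^ ad = 3a
byte 7: b6 ^ 1f = a9
byte 8: 0b ^ 3f = 34
byte 9: 11 ^ d6 = c7

a8cfb2f022b73aa934c7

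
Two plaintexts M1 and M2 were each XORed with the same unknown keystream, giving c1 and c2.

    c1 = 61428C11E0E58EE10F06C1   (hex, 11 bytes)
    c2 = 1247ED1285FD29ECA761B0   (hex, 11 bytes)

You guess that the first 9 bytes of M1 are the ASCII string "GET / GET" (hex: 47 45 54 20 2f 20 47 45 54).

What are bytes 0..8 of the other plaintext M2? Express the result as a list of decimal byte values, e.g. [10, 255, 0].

First, c1 ⊕ c2 = (M1 ⊕ K) ⊕ (M2 ⊕ K) = M1 ⊕ M2, so the key drops out. Then M2 = (M1 ⊕ M2) ⊕ M1 over the first 9 bytes.
byte 0: (61 ⊕ 12) ⊕ 47 = 73 ⊕ 47 = 34
byte 1: (42 ⊕ 47) ⊕ 45 = 05 ⊕ 45 = 40
byte 2: (8c ⊕ ed) ⊕ 54 = 61 ⊕ 54 = 35
byte 3: (11 ⊕ 12) ⊕ 20 = 03 ⊕ 20 = 23
byte 4: (e0 ⊕ 85) ⊕ 2f = 65 ⊕ 2f = 4a
byte 5: (e5 ⊕ fd) ⊕ 20 = 18 ⊕ 20 = 38
byte 6: (8e ⊕ 29) ⊕ 47 = a7 ⊕ 47 = e0
byte 7: (e1 ⊕ ec) ⊕ 45 = 0d ⊕ 45 = 48
byte 8: (0f ⊕ a7) ⊕ 54 = a8 ⊕ 54 = fc

[52, 64, 53, 35, 74, 56, 224, 72, 252]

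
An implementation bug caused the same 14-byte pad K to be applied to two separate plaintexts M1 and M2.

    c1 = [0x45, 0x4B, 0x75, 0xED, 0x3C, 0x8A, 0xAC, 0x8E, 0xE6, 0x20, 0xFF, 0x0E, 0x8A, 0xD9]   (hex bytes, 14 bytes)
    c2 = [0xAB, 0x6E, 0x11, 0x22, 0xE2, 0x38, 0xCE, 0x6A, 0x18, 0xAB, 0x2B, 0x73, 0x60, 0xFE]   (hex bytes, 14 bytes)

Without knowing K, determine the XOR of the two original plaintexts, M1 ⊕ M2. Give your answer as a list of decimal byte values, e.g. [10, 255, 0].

[238, 37, 100, 207, 222, 178, 98, 228, 254, 139, 212, 125, 234, 39]

c1 ⊕ c2 = (M1 ⊕ K) ⊕ (M2 ⊕ K) = M1 ⊕ M2 — the shared key cancels under XOR.
45 xor ab = ee
4b xor 6e = 25
75 xor 11 = 64
ed xor 22 = cf
3c xor e2 = de
8a xor 38 = b2
ac xor ce = 62
8e xor 6a = e4
e6 xor 18 = fe
20 xor ab = 8b
ff xor 2b = d4
0e xor 73 = 7d
8a xor 60 = ea
d9 xor fe = 27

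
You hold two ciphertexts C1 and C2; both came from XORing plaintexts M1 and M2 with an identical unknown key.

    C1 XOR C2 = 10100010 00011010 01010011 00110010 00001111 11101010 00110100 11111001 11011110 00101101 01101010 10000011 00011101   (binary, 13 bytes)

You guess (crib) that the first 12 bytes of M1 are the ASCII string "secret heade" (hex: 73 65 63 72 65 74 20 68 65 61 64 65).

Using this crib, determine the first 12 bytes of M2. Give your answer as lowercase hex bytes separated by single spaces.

d1 7f 30 40 6a 9e 14 91 bb 4c 0e e6

Since C1 ⊕ C2 = M1 ⊕ M2, XORing with the guessed M1 bytes yields the corresponding M2 bytes: M2 = (C1 ⊕ C2) ⊕ M1.
a2 xor 73 = d1
1a xor 65 = 7f
53 xor 63 = 30
32 xor 72 = 40
0f xor 65 = 6a
ea xor 74 = 9e
34 xor 20 = 14
f9 xor 68 = 91
de xor 65 = bb
2d xor 61 = 4c
6a xor 64 = 0e
83 xor 65 = e6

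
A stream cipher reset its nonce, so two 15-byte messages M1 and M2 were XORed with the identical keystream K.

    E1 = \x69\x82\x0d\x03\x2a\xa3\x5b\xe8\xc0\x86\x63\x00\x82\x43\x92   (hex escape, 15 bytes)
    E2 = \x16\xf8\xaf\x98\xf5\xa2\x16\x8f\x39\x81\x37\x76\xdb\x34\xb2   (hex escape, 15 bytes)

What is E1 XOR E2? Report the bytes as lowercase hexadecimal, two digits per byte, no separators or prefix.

E1 ⊕ E2 = (M1 ⊕ K) ⊕ (M2 ⊕ K) = M1 ⊕ M2 — the shared key cancels under XOR.
69 ⊕ 16 = 7f
82 ⊕ f8 = 7a
0d ⊕ af = a2
03 ⊕ 98 = 9b
2a ⊕ f5 = df
a3 ⊕ a2 = 01
5b ⊕ 16 = 4d
e8 ⊕ 8f = 67
c0 ⊕ 39 = f9
86 ⊕ 81 = 07
63 ⊕ 37 = 54
00 ⊕ 76 = 76
82 ⊕ db = 59
43 ⊕ 34 = 77
92 ⊕ b2 = 20

7f7aa29bdf014d67f9075476597720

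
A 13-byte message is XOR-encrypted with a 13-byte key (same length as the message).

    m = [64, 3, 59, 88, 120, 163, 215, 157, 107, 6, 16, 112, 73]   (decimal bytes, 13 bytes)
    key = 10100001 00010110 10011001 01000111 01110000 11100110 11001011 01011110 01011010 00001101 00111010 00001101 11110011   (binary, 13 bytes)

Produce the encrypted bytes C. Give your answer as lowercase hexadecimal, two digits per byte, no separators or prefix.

e115a21f08451cc3310b2a7dba

01000000 ⊕ 10100001 = 11100001
00000011 ⊕ 00010110 = 00010101
00111011 ⊕ 10011001 = 10100010
01011000 ⊕ 01000111 = 00011111
01111000 ⊕ 01110000 = 00001000
10100011 ⊕ 11100110 = 01000101
11010111 ⊕ 11001011 = 00011100
10011101 ⊕ 01011110 = 11000011
01101011 ⊕ 01011010 = 00110001
00000110 ⊕ 00001101 = 00001011
00010000 ⊕ 00111010 = 00101010
01110000 ⊕ 00001101 = 01111101
01001001 ⊕ 11110011 = 10111010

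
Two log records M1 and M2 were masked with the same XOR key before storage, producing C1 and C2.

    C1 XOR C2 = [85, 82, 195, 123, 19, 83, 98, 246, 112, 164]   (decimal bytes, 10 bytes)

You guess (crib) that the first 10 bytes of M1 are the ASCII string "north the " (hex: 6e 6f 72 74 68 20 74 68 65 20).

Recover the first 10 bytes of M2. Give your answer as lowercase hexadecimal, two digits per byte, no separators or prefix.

Since C1 ⊕ C2 = M1 ⊕ M2, XORing with the guessed M1 bytes yields the corresponding M2 bytes: M2 = (C1 ⊕ C2) ⊕ M1.
55 ^ 6e = 3b
52 ^ 6f = 3d
c3 ^ 72 = b1
7b ^ 74 = 0f
13 ^ 68 = 7b
53 ^ 20 = 73
62 ^ 74 = 16
f6 ^ 68 = 9e
70 ^ 65 = 15
a4 ^ 20 = 84

3b3db10f7b73169e1584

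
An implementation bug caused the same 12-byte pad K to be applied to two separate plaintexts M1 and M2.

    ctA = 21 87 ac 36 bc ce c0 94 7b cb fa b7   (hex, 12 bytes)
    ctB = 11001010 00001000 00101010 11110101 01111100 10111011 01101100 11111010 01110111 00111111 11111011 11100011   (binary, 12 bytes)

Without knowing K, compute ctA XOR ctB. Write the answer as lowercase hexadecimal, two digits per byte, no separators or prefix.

ctA ⊕ ctB = (M1 ⊕ K) ⊕ (M2 ⊕ K) = M1 ⊕ M2 — the shared key cancels under XOR.
00100001 ^ 11001010 = 11101011
10000111 ^ 00001000 = 10001111
10101100 ^ 00101010 = 10000110
00110110 ^ 11110101 = 11000011
10111100 ^ 01111100 = 11000000
11001110 ^ 10111011 = 01110101
11000000 ^ 01101100 = 10101100
10010100 ^ 11111010 = 01101110
01111011 ^ 01110111 = 00001100
11001011 ^ 00111111 = 11110100
11111010 ^ 11111011 = 00000001
10110111 ^ 11100011 = 01010100

eb8f86c3c075ac6e0cf40154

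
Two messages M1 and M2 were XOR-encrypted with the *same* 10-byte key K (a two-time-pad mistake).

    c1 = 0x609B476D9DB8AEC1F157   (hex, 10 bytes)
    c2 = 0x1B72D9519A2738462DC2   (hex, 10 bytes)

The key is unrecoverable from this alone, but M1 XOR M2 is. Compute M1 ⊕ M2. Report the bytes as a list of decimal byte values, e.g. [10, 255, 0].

c1 ⊕ c2 = (M1 ⊕ K) ⊕ (M2 ⊕ K) = M1 ⊕ M2 — the shared key cancels under XOR.
byte 0: 01100000 xor 00011011 = 01111011
byte 1: 10011011 xor 01110010 = 11101001
byte 2: 01000111 xor 11011001 = 10011110
byte 3: 01101101 xor 01010001 = 00111100
byte 4: 10011101 xor 10011010 = 00000111
byte 5: 10111000 xor 00100111 = 10011111
byte 6: 10101110 xor 00111000 = 10010110
byte 7: 11000001 xor 01000110 = 10000111
byte 8: 11110001 xor 00101101 = 11011100
byte 9: 01010111 xor 11000010 = 10010101

[123, 233, 158, 60, 7, 159, 150, 135, 220, 149]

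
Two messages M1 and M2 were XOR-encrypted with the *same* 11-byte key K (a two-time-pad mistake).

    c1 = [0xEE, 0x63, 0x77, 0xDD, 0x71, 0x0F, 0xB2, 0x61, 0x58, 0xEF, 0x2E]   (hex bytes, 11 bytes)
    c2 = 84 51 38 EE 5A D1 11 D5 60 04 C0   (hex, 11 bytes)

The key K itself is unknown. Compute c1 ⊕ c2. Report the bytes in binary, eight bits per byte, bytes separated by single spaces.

c1 ⊕ c2 = (M1 ⊕ K) ⊕ (M2 ⊕ K) = M1 ⊕ M2 — the shared key cancels under XOR.
ee XOR 84 = 6a
63 XOR 51 = 32
77 XOR 38 = 4f
dd XOR ee = 33
71 XOR 5a = 2b
0f XOR d1 = de
b2 XOR 11 = a3
61 XOR d5 = b4
58 XOR 60 = 38
ef XOR 04 = eb
2e XOR c0 = ee

01101010 00110010 01001111 00110011 00101011 11011110 10100011 10110100 00111000 11101011 11101110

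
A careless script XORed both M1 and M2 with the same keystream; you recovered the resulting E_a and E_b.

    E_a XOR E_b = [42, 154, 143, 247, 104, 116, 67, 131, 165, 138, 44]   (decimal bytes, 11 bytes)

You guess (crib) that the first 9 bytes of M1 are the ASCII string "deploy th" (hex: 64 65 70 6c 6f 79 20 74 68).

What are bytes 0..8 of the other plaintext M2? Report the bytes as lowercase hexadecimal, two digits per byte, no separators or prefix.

4effff9b070d63f7cd

Since E_a ⊕ E_b = M1 ⊕ M2, XORing with the guessed M1 bytes yields the corresponding M2 bytes: M2 = (E_a ⊕ E_b) ⊕ M1.
2a XOR 64 = 4e
9a XOR 65 = ff
8f XOR 70 = ff
f7 XOR 6c = 9b
68 XOR 6f = 07
74 XOR 79 = 0d
43 XOR 20 = 63
83 XOR 74 = f7
a5 XOR 68 = cd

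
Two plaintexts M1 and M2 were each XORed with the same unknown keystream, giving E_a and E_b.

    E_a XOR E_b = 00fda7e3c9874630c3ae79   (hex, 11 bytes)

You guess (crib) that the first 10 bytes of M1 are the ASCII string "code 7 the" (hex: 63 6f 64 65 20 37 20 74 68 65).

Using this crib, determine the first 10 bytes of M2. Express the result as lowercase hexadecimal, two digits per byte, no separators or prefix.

6392c386e9b06644abcb

Since E_a ⊕ E_b = M1 ⊕ M2, XORing with the guessed M1 bytes yields the corresponding M2 bytes: M2 = (E_a ⊕ E_b) ⊕ M1.
byte 0:   0 XOR  99 =  99
byte 1: 253 XOR 111 = 146
byte 2: 167 XOR 100 = 195
byte 3: 227 XOR 101 = 134
byte 4: 201 XOR  32 = 233
byte 5: 135 XOR  55 = 176
byte 6:  70 XOR  32 = 102
byte 7:  48 XOR 116 =  68
byte 8: 195 XOR 104 = 171
byte 9: 174 XOR 101 = 203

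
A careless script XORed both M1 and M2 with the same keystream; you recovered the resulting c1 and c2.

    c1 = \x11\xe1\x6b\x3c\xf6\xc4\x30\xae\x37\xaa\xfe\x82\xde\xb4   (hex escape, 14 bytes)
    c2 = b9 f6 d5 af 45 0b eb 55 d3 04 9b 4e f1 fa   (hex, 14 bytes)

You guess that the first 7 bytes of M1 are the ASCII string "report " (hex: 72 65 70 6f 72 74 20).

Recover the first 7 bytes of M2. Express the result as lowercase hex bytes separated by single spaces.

da 72 ce fc c1 bb fb

First, c1 ⊕ c2 = (M1 ⊕ K) ⊕ (M2 ⊕ K) = M1 ⊕ M2, so the key drops out. Then M2 = (M1 ⊕ M2) ⊕ M1 over the first 7 bytes.
byte 0: (11 XOR b9) XOR 72 = a8 XOR 72 = da
byte 1: (e1 XOR f6) XOR 65 = 17 XOR 65 = 72
byte 2: (6b XOR d5) XOR 70 = be XOR 70 = ce
byte 3: (3c XOR af) XOR 6f = 93 XOR 6f = fc
byte 4: (f6 XOR 45) XOR 72 = b3 XOR 72 = c1
byte 5: (c4 XOR 0b) XOR 74 = cf XOR 74 = bb
byte 6: (30 XOR eb) XOR 20 = db XOR 20 = fb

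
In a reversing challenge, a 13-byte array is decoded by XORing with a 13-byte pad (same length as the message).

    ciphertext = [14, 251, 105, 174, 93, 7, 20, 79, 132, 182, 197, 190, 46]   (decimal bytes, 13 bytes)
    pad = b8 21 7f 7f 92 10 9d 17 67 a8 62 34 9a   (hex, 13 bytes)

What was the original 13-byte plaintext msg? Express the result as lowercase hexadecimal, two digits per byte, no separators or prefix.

b6da16d1cf178958e31ea78ab4

 14 ^ 184 = 182
251 ^  33 = 218
105 ^ 127 =  22
174 ^ 127 = 209
 93 ^ 146 = 207
  7 ^  16 =  23
 20 ^ 157 = 137
 79 ^  23 =  88
132 ^ 103 = 227
182 ^ 168 =  30
197 ^  98 = 167
190 ^  52 = 138
 46 ^ 154 = 180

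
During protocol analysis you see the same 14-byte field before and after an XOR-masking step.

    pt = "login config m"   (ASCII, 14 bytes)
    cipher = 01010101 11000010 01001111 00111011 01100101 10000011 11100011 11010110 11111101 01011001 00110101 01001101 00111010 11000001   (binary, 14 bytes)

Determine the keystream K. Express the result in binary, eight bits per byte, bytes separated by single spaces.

Since cipher = pt ⊕ K, XORing both sides with pt gives K = pt ⊕ cipher.
byte 0: 108 xor  85 =  57
byte 1: 111 xor 194 = 173
byte 2: 103 xor  79 =  40
byte 3: 105 xor  59 =  82
byte 4: 110 xor 101 =  11
byte 5:  32 xor 131 = 163
byte 6:  99 xor 227 = 128
byte 7: 111 xor 214 = 185
byte 8: 110 xor 253 = 147
byte 9: 102 xor  89 =  63
byte 10: 105 xor  53 =  92
byte 11: 103 xor  77 =  42
byte 12:  32 xor  58 =  26
byte 13: 109 xor 193 = 172

00111001 10101101 00101000 01010010 00001011 10100011 10000000 10111001 10010011 00111111 01011100 00101010 00011010 10101100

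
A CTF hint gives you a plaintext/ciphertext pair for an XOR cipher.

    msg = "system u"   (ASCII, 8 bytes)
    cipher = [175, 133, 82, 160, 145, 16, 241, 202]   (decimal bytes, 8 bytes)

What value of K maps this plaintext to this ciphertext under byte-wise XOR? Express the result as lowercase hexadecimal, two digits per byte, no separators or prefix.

dcfc21d4f47dd1bf

Since cipher = msg ⊕ K, XORing both sides with msg gives K = msg ⊕ cipher.
01110011 ^ 10101111 = 11011100
01111001 ^ 10000101 = 11111100
01110011 ^ 01010010 = 00100001
01110100 ^ 10100000 = 11010100
01100101 ^ 10010001 = 11110100
01101101 ^ 00010000 = 01111101
00100000 ^ 11110001 = 11010001
01110101 ^ 11001010 = 10111111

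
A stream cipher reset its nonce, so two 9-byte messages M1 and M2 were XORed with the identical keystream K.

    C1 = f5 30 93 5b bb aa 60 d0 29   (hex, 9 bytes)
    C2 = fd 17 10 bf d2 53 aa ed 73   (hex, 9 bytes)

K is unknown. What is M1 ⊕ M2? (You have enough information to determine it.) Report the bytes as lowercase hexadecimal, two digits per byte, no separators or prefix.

C1 ⊕ C2 = (M1 ⊕ K) ⊕ (M2 ⊕ K) = M1 ⊕ M2 — the shared key cancels under XOR.
11110101 XOR 11111101 = 00001000
00110000 XOR 00010111 = 00100111
10010011 XOR 00010000 = 10000011
01011011 XOR 10111111 = 11100100
10111011 XOR 11010010 = 01101001
10101010 XOR 01010011 = 11111001
01100000 XOR 10101010 = 11001010
11010000 XOR 11101101 = 00111101
00101001 XOR 01110011 = 01011010

082783e469f9ca3d5a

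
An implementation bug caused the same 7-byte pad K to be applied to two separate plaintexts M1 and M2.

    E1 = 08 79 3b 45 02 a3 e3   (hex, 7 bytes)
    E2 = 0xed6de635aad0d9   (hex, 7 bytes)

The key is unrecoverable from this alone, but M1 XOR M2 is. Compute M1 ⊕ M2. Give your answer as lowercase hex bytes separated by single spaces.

e5 14 dd 70 a8 73 3a

E1 ⊕ E2 = (M1 ⊕ K) ⊕ (M2 ⊕ K) = M1 ⊕ M2 — the shared key cancels under XOR.
08 XOR ed = e5
79 XOR 6d = 14
3b XOR e6 = dd
45 XOR 35 = 70
02 XOR aa = a8
a3 XOR d0 = 73
e3 XOR d9 = 3a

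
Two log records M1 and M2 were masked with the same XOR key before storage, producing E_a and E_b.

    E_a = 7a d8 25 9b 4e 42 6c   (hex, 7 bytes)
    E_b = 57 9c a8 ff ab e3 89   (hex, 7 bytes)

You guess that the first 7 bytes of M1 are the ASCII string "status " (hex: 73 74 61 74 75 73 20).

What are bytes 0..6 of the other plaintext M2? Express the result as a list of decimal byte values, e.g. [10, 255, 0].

[94, 48, 236, 16, 144, 210, 197]

First, E_a ⊕ E_b = (M1 ⊕ K) ⊕ (M2 ⊕ K) = M1 ⊕ M2, so the key drops out. Then M2 = (M1 ⊕ M2) ⊕ M1 over the first 7 bytes.
byte 0: (7a ^ 57) ^ 73 = 2d ^ 73 = 5e
byte 1: (d8 ^ 9c) ^ 74 = 44 ^ 74 = 30
byte 2: (25 ^ a8) ^ 61 = 8d ^ 61 = ec
byte 3: (9b ^ ff) ^ 74 = 64 ^ 74 = 10
byte 4: (4e ^ ab) ^ 75 = e5 ^ 75 = 90
byte 5: (42 ^ e3) ^ 73 = a1 ^ 73 = d2
byte 6: (6c ^ 89) ^ 20 = e5 ^ 20 = c5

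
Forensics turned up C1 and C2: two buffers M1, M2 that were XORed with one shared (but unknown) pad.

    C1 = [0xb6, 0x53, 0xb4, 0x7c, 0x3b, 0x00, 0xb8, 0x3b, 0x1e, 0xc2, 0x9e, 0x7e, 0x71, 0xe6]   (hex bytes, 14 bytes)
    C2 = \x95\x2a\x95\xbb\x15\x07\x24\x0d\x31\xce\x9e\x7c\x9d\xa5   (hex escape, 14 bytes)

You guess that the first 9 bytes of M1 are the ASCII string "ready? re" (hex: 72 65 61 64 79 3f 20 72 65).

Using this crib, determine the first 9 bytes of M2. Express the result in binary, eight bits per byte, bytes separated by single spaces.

01010001 00011100 01000000 10100011 01010111 00111000 10111100 01000100 01001010

First, C1 ⊕ C2 = (M1 ⊕ K) ⊕ (M2 ⊕ K) = M1 ⊕ M2, so the key drops out. Then M2 = (M1 ⊕ M2) ⊕ M1 over the first 9 bytes.
byte 0: (b6 xor 95) xor 72 = 23 xor 72 = 51
byte 1: (53 xor 2a) xor 65 = 79 xor 65 = 1c
byte 2: (b4 xor 95) xor 61 = 21 xor 61 = 40
byte 3: (7c xor bb) xor 64 = c7 xor 64 = a3
byte 4: (3b xor 15) xor 79 = 2e xor 79 = 57
byte 5: (00 xor 07) xor 3f = 07 xor 3f = 38
byte 6: (b8 xor 24) xor 20 = 9c xor 20 = bc
byte 7: (3b xor 0d) xor 72 = 36 xor 72 = 44
byte 8: (1e xor 31) xor 65 = 2f xor 65 = 4a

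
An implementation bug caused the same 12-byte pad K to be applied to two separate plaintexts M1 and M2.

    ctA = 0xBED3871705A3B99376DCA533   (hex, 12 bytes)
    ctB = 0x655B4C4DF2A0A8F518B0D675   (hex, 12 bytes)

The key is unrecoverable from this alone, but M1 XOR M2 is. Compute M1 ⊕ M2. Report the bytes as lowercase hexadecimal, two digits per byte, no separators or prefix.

ctA ⊕ ctB = (M1 ⊕ K) ⊕ (M2 ⊕ K) = M1 ⊕ M2 — the shared key cancels under XOR.
10111110 ^ 01100101 = 11011011
11010011 ^ 01011011 = 10001000
10000111 ^ 01001100 = 11001011
00010111 ^ 01001101 = 01011010
00000101 ^ 11110010 = 11110111
10100011 ^ 10100000 = 00000011
10111001 ^ 10101000 = 00010001
10010011 ^ 11110101 = 01100110
01110110 ^ 00011000 = 01101110
11011100 ^ 10110000 = 01101100
10100101 ^ 11010110 = 01110011
00110011 ^ 01110101 = 01000110

db88cb5af70311666e6c7346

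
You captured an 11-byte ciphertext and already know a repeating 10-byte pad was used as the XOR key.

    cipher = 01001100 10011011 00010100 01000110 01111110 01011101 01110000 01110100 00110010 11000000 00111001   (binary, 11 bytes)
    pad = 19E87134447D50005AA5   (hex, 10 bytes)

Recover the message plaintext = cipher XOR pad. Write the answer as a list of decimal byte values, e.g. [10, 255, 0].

The 10-byte key repeats, so the effective keystream is 19 e8 71 34 44 7d 50 00 5a a5 19.
byte 0: 4c ⊕ 19 = 55
byte 1: 9b ⊕ e8 = 73
byte 2: 14 ⊕ 71 = 65
byte 3: 46 ⊕ 34 = 72
byte 4: 7e ⊕ 44 = 3a
byte 5: 5d ⊕ 7d = 20
byte 6: 70 ⊕ 50 = 20
byte 7: 74 ⊕ 00 = 74
byte 8: 32 ⊕ 5a = 68
byte 9: c0 ⊕ a5 = 65
byte 10: 39 ⊕ 19 = 20

[85, 115, 101, 114, 58, 32, 32, 116, 104, 101, 32]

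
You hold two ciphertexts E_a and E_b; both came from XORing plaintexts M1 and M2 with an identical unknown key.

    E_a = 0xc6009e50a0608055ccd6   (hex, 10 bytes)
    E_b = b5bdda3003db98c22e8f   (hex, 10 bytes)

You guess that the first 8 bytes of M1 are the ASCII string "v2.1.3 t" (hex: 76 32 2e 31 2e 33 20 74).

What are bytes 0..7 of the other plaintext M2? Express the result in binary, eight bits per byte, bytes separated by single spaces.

First, E_a ⊕ E_b = (M1 ⊕ K) ⊕ (M2 ⊕ K) = M1 ⊕ M2, so the key drops out. Then M2 = (M1 ⊕ M2) ⊕ M1 over the first 8 bytes.
byte 0: (c6 ^ b5) ^ 76 = 73 ^ 76 = 05
byte 1: (00 ^ bd) ^ 32 = bd ^ 32 = 8f
byte 2: (9e ^ da) ^ 2e = 44 ^ 2e = 6a
byte 3: (50 ^ 30) ^ 31 = 60 ^ 31 = 51
byte 4: (a0 ^ 03) ^ 2e = a3 ^ 2e = 8d
byte 5: (60 ^ db) ^ 33 = bb ^ 33 = 88
byte 6: (80 ^ 98) ^ 20 = 18 ^ 20 = 38
byte 7: (55 ^ c2) ^ 74 = 97 ^ 74 = e3

00000101 10001111 01101010 01010001 10001101 10001000 00111000 11100011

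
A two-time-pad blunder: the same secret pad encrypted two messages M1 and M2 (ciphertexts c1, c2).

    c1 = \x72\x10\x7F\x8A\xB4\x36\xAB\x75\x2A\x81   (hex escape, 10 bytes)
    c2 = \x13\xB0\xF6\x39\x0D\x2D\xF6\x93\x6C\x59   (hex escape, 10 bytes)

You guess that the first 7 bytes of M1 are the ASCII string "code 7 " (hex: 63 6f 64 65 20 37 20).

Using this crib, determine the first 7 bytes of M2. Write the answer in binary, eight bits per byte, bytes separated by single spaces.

First, c1 ⊕ c2 = (M1 ⊕ K) ⊕ (M2 ⊕ K) = M1 ⊕ M2, so the key drops out. Then M2 = (M1 ⊕ M2) ⊕ M1 over the first 7 bytes.
byte 0: (72 xor 13) xor 63 = 61 xor 63 = 02
byte 1: (10 xor b0) xor 6f = a0 xor 6f = cf
byte 2: (7f xor f6) xor 64 = 89 xor 64 = ed
byte 3: (8a xor 39) xor 65 = b3 xor 65 = d6
byte 4: (b4 xor 0d) xor 20 = b9 xor 20 = 99
byte 5: (36 xor 2d) xor 37 = 1b xor 37 = 2c
byte 6: (ab xor f6) xor 20 = 5d xor 20 = 7d

00000010 11001111 11101101 11010110 10011001 00101100 01111101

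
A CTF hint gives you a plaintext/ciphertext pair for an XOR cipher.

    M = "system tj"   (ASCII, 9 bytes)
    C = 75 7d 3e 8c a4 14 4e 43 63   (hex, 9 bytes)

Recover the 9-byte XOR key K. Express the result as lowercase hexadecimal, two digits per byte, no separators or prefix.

Since C = M ⊕ K, XORing both sides with M gives K = M ⊕ C.
115 ⊕ 117 =   6
121 ⊕ 125 =   4
115 ⊕  62 =  77
116 ⊕ 140 = 248
101 ⊕ 164 = 193
109 ⊕  20 = 121
 32 ⊕  78 = 110
116 ⊕  67 =  55
106 ⊕  99 =   9

06044df8c1796e3709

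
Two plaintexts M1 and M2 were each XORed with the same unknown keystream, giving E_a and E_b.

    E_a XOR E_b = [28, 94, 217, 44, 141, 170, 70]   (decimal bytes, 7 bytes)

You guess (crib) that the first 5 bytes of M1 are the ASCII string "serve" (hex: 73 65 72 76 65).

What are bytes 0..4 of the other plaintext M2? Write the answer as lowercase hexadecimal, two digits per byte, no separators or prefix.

Since E_a ⊕ E_b = M1 ⊕ M2, XORing with the guessed M1 bytes yields the corresponding M2 bytes: M2 = (E_a ⊕ E_b) ⊕ M1.
byte 0:  28 XOR 115 = 111
byte 1:  94 XOR 101 =  59
byte 2: 217 XOR 114 = 171
byte 3:  44 XOR 118 =  90
byte 4: 141 XOR 101 = 232

6f3bab5ae8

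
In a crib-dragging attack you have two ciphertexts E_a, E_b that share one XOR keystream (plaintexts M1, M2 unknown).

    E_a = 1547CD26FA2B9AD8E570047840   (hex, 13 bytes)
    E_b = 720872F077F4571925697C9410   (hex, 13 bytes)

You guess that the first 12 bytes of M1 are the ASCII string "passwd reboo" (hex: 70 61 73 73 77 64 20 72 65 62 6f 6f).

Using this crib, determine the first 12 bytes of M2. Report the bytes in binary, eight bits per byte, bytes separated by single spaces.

First, E_a ⊕ E_b = (M1 ⊕ K) ⊕ (M2 ⊕ K) = M1 ⊕ M2, so the key drops out. Then M2 = (M1 ⊕ M2) ⊕ M1 over the first 12 bytes.
byte 0: (15 ^ 72) ^ 70 = 67 ^ 70 = 17
byte 1: (47 ^ 08) ^ 61 = 4f ^ 61 = 2e
byte 2: (cd ^ 72) ^ 73 = bf ^ 73 = cc
byte 3: (26 ^ f0) ^ 73 = d6 ^ 73 = a5
byte 4: (fa ^ 77) ^ 77 = 8d ^ 77 = fa
byte 5: (2b ^ f4) ^ 64 = df ^ 64 = bb
byte 6: (9a ^ 57) ^ 20 = cd ^ 20 = ed
byte 7: (d8 ^ 19) ^ 72 = c1 ^ 72 = b3
byte 8: (e5 ^ 25) ^ 65 = c0 ^ 65 = a5
byte 9: (70 ^ 69) ^ 62 = 19 ^ 62 = 7b
byte 10: (04 ^ 7c) ^ 6f = 78 ^ 6f = 17
byte 11: (78 ^ 94) ^ 6f = ec ^ 6f = 83

00010111 00101110 11001100 10100101 11111010 10111011 11101101 10110011 10100101 01111011 00010111 10000011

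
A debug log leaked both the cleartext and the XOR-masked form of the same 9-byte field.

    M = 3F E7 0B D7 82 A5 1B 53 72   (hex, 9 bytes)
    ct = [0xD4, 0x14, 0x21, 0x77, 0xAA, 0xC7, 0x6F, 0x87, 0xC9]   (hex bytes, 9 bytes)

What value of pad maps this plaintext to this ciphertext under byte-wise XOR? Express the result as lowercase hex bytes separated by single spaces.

eb f3 2a a0 28 62 74 d4 bb

Since ct = M ⊕ pad, XORing both sides with M gives pad = M ⊕ ct.
3f ^ d4 = eb
e7 ^ 14 = f3
0b ^ 21 = 2a
d7 ^ 77 = a0
82 ^ aa = 28
a5 ^ c7 = 62
1b ^ 6f = 74
53 ^ 87 = d4
72 ^ c9 = bb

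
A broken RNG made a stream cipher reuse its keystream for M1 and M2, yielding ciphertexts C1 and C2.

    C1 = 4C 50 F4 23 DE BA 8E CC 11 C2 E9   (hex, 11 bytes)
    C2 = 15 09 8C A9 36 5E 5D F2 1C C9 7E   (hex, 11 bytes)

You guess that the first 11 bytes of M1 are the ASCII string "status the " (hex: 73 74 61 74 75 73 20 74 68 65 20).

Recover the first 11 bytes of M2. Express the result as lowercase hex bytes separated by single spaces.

First, C1 ⊕ C2 = (M1 ⊕ K) ⊕ (M2 ⊕ K) = M1 ⊕ M2, so the key drops out. Then M2 = (M1 ⊕ M2) ⊕ M1 over the first 11 bytes.
byte 0: (4c ⊕ 15) ⊕ 73 = 59 ⊕ 73 = 2a
byte 1: (50 ⊕ 09) ⊕ 74 = 59 ⊕ 74 = 2d
byte 2: (f4 ⊕ 8c) ⊕ 61 = 78 ⊕ 61 = 19
byte 3: (23 ⊕ a9) ⊕ 74 = 8a ⊕ 74 = fe
byte 4: (de ⊕ 36) ⊕ 75 = e8 ⊕ 75 = 9d
byte 5: (ba ⊕ 5e) ⊕ 73 = e4 ⊕ 73 = 97
byte 6: (8e ⊕ 5d) ⊕ 20 = d3 ⊕ 20 = f3
byte 7: (cc ⊕ f2) ⊕ 74 = 3e ⊕ 74 = 4a
byte 8: (11 ⊕ 1c) ⊕ 68 = 0d ⊕ 68 = 65
byte 9: (c2 ⊕ c9) ⊕ 65 = 0b ⊕ 65 = 6e
byte 10: (e9 ⊕ 7e) ⊕ 20 = 97 ⊕ 20 = b7

2a 2d 19 fe 9d 97 f3 4a 65 6e b7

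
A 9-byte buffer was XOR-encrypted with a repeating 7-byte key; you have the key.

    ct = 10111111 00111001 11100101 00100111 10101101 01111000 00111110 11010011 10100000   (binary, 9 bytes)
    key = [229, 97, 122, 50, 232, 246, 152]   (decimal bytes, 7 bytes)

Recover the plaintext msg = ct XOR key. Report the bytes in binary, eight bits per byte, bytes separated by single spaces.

01011010 01011000 10011111 00010101 01000101 10001110 10100110 00110110 11000001

The 7-byte key repeats, so the effective keystream is e5 61 7a 32 e8 f6 98 e5 61.
byte 0: bf ⊕ e5 = 5a
byte 1: 39 ⊕ 61 = 58
byte 2: e5 ⊕ 7a = 9f
byte 3: 27 ⊕ 32 = 15
byte 4: ad ⊕ e8 = 45
byte 5: 78 ⊕ f6 = 8e
byte 6: 3e ⊕ 98 = a6
byte 7: d3 ⊕ e5 = 36
byte 8: a0 ⊕ 61 = c1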